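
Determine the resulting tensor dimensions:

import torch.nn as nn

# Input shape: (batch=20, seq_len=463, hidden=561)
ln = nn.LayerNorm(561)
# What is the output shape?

Input shape: (20, 463, 561)
Output shape: (20, 463, 561)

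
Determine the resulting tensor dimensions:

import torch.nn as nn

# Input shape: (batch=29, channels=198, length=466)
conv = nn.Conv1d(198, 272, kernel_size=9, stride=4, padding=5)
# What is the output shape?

Input shape: (29, 198, 466)
Output shape: (29, 272, 117)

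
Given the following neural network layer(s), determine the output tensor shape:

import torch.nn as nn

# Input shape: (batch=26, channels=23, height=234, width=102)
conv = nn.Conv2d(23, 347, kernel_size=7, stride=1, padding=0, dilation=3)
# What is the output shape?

Input shape: (26, 23, 234, 102)
Output shape: (26, 347, 216, 84)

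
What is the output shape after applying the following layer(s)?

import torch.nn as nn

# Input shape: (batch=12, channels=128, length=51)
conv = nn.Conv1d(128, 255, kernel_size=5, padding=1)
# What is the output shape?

Input shape: (12, 128, 51)
Output shape: (12, 255, 49)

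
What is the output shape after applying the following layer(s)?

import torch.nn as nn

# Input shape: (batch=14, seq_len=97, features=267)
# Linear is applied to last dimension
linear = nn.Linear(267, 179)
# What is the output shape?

Input shape: (14, 97, 267)
Output shape: (14, 97, 179)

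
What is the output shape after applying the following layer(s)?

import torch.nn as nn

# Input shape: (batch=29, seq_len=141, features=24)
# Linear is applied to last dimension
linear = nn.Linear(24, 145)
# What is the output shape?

Input shape: (29, 141, 24)
Output shape: (29, 141, 145)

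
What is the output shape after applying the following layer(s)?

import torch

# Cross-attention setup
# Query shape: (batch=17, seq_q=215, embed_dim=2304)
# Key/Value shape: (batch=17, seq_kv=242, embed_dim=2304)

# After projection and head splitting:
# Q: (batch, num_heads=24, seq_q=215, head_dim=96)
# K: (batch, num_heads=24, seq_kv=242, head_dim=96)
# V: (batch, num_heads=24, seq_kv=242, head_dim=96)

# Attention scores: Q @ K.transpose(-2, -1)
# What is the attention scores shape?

Input shape: (17, 215, 2304)
Output shape: (17, 24, 215, 242)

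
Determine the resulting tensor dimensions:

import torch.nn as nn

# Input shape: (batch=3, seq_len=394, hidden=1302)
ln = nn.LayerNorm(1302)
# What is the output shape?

Input shape: (3, 394, 1302)
Output shape: (3, 394, 1302)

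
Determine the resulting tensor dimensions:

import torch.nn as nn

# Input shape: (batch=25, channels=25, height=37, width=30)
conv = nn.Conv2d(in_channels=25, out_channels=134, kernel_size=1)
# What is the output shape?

Input shape: (25, 25, 37, 30)
Output shape: (25, 134, 37, 30)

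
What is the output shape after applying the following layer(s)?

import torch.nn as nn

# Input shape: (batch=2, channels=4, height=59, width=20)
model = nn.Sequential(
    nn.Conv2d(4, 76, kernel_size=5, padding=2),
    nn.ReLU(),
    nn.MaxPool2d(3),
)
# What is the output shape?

Input shape: (2, 4, 59, 20)
  -> after Conv2d: (2, 76, 59, 20)
  -> after ReLU: (2, 76, 59, 20)
Output shape: (2, 76, 19, 6)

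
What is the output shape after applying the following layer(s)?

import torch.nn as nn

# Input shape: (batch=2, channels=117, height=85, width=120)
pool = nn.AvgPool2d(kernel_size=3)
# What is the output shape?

Input shape: (2, 117, 85, 120)
Output shape: (2, 117, 28, 40)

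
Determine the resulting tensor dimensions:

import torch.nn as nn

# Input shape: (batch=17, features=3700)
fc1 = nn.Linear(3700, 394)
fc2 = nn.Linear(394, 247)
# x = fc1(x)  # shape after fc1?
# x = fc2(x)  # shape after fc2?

Input shape: (17, 3700)
  -> after fc1: (17, 394)
Output shape: (17, 247)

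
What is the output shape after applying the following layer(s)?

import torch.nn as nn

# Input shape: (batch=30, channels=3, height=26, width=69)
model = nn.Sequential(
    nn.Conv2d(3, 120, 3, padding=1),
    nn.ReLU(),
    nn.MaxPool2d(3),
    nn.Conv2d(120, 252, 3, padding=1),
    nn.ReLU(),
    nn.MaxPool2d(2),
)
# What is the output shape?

Input shape: (30, 3, 26, 69)
  -> after first Conv2d: (30, 120, 26, 69)
  -> after first MaxPool2d: (30, 120, 8, 23)
  -> after second Conv2d: (30, 252, 8, 23)
Output shape: (30, 252, 4, 11)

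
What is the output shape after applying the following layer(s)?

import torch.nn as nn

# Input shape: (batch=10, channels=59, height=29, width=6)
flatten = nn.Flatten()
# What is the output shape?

Input shape: (10, 59, 29, 6)
Output shape: (10, 10266)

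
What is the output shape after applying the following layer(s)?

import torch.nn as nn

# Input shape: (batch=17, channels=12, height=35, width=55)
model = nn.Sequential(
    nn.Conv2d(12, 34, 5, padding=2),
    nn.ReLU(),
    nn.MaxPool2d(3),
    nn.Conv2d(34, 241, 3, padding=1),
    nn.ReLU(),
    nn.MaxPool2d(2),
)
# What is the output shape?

Input shape: (17, 12, 35, 55)
  -> after first Conv2d: (17, 34, 35, 55)
  -> after first MaxPool2d: (17, 34, 11, 18)
  -> after second Conv2d: (17, 241, 11, 18)
Output shape: (17, 241, 5, 9)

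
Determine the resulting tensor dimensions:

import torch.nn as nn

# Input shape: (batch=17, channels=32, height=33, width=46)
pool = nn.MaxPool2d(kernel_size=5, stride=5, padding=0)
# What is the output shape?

Input shape: (17, 32, 33, 46)
Output shape: (17, 32, 6, 9)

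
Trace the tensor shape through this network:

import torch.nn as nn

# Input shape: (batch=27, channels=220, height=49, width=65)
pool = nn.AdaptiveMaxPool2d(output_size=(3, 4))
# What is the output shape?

Input shape: (27, 220, 49, 65)
Output shape: (27, 220, 3, 4)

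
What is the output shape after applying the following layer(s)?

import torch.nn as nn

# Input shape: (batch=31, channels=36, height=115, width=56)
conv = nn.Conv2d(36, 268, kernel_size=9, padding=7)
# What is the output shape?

Input shape: (31, 36, 115, 56)
Output shape: (31, 268, 121, 62)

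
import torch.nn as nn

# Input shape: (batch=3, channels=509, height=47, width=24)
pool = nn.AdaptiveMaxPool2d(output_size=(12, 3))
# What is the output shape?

Input shape: (3, 509, 47, 24)
Output shape: (3, 509, 12, 3)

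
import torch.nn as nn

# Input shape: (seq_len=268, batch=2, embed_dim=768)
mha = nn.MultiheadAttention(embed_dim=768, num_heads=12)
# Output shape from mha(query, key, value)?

Input shape: (268, 2, 768)
Output shape: (268, 2, 768)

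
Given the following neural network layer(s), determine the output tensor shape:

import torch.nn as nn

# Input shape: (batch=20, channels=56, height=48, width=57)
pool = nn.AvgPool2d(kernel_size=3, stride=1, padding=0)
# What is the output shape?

Input shape: (20, 56, 48, 57)
Output shape: (20, 56, 46, 55)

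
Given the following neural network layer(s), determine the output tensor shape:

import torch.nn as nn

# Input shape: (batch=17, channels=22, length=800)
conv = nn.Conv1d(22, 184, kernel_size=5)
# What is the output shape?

Input shape: (17, 22, 800)
Output shape: (17, 184, 796)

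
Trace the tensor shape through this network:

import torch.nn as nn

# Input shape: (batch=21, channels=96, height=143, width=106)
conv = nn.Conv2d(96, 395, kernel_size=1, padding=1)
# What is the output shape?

Input shape: (21, 96, 143, 106)
Output shape: (21, 395, 145, 108)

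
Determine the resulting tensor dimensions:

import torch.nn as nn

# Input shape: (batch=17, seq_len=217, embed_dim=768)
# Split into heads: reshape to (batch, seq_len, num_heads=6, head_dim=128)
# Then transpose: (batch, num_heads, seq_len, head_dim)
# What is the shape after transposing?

Input shape: (17, 217, 768)
  -> after reshape: (17, 217, 6, 128)
Output shape: (17, 6, 217, 128)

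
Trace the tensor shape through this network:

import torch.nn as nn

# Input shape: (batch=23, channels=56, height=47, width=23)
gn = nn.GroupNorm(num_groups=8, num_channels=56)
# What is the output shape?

Input shape: (23, 56, 47, 23)
Output shape: (23, 56, 47, 23)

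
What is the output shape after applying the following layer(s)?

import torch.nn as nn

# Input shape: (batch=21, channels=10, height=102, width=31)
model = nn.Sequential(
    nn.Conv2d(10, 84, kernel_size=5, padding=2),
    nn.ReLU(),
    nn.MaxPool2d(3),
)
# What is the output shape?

Input shape: (21, 10, 102, 31)
  -> after Conv2d: (21, 84, 102, 31)
  -> after ReLU: (21, 84, 102, 31)
Output shape: (21, 84, 34, 10)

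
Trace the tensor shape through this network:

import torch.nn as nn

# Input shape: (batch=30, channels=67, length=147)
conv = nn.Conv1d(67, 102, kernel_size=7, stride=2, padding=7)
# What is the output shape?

Input shape: (30, 67, 147)
Output shape: (30, 102, 78)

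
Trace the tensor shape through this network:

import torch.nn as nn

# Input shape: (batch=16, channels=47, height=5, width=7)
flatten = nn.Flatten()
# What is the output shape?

Input shape: (16, 47, 5, 7)
Output shape: (16, 1645)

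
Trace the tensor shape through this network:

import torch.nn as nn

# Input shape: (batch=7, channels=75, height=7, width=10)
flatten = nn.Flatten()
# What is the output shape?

Input shape: (7, 75, 7, 10)
Output shape: (7, 5250)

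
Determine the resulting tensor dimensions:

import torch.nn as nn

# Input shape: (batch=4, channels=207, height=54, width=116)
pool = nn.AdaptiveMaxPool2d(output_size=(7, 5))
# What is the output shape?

Input shape: (4, 207, 54, 116)
Output shape: (4, 207, 7, 5)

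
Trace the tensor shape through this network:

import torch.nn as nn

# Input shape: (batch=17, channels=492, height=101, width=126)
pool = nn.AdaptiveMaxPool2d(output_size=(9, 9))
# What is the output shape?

Input shape: (17, 492, 101, 126)
Output shape: (17, 492, 9, 9)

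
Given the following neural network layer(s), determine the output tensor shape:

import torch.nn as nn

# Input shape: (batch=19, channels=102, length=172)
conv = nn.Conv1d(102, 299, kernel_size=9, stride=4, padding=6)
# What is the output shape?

Input shape: (19, 102, 172)
Output shape: (19, 299, 44)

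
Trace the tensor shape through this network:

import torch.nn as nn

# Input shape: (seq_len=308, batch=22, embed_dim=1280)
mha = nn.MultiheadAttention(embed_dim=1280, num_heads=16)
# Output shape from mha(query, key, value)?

Input shape: (308, 22, 1280)
Output shape: (308, 22, 1280)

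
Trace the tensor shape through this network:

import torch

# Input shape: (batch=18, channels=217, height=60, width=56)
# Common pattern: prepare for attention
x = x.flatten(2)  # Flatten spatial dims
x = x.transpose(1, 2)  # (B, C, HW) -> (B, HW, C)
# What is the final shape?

Input shape: (18, 217, 60, 56)
  -> after flatten(2): (18, 217, 3360)
Output shape: (18, 3360, 217)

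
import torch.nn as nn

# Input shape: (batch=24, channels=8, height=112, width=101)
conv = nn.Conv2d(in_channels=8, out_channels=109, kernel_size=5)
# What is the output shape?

Input shape: (24, 8, 112, 101)
Output shape: (24, 109, 108, 97)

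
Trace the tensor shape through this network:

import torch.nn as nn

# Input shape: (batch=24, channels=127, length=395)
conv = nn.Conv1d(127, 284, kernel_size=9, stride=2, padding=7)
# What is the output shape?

Input shape: (24, 127, 395)
Output shape: (24, 284, 201)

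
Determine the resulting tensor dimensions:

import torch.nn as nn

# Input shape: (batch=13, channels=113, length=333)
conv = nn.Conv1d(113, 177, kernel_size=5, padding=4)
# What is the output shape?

Input shape: (13, 113, 333)
Output shape: (13, 177, 337)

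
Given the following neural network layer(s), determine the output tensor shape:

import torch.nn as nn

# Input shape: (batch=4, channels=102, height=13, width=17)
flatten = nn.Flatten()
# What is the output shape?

Input shape: (4, 102, 13, 17)
Output shape: (4, 22542)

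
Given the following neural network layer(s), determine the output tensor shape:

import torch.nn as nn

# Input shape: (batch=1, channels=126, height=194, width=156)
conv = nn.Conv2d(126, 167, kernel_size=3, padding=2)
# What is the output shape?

Input shape: (1, 126, 194, 156)
Output shape: (1, 167, 196, 158)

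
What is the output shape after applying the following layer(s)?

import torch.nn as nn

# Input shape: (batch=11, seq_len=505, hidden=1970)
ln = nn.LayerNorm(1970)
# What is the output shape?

Input shape: (11, 505, 1970)
Output shape: (11, 505, 1970)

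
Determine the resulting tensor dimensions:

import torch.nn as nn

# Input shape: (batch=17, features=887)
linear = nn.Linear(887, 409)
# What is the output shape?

Input shape: (17, 887)
Output shape: (17, 409)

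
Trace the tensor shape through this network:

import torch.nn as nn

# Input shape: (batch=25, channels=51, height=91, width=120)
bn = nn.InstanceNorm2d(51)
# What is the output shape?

Input shape: (25, 51, 91, 120)
Output shape: (25, 51, 91, 120)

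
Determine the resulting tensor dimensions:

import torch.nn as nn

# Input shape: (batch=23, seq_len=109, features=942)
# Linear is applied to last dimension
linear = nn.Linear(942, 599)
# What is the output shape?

Input shape: (23, 109, 942)
Output shape: (23, 109, 599)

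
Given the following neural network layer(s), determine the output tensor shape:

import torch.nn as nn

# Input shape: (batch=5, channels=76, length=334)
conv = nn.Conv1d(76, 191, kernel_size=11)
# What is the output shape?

Input shape: (5, 76, 334)
Output shape: (5, 191, 324)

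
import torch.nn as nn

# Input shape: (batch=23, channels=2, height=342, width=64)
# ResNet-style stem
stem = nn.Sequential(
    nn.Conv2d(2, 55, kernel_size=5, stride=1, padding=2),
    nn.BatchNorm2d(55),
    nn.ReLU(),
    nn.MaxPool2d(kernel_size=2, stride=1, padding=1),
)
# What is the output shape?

Input shape: (23, 2, 342, 64)
  -> after Conv2d 5x5 stride=1: (23, 55, 342, 64)
Output shape: (23, 55, 343, 65)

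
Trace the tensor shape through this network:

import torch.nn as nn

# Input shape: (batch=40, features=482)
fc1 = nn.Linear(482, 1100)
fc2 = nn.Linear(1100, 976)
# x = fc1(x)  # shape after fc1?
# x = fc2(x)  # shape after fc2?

Input shape: (40, 482)
  -> after fc1: (40, 1100)
Output shape: (40, 976)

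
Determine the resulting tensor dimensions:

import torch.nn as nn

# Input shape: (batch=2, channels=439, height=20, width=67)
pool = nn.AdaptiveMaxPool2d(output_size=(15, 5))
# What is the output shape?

Input shape: (2, 439, 20, 67)
Output shape: (2, 439, 15, 5)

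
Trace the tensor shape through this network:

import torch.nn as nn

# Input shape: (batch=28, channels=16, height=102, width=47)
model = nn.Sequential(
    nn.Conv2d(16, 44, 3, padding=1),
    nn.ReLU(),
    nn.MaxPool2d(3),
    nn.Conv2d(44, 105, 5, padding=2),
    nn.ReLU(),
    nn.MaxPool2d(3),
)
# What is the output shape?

Input shape: (28, 16, 102, 47)
  -> after first Conv2d: (28, 44, 102, 47)
  -> after first MaxPool2d: (28, 44, 34, 15)
  -> after second Conv2d: (28, 105, 34, 15)
Output shape: (28, 105, 11, 5)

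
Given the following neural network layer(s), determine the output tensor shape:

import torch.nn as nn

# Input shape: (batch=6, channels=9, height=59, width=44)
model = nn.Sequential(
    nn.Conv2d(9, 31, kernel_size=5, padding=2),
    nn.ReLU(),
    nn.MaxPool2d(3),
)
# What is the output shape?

Input shape: (6, 9, 59, 44)
  -> after Conv2d: (6, 31, 59, 44)
  -> after ReLU: (6, 31, 59, 44)
Output shape: (6, 31, 19, 14)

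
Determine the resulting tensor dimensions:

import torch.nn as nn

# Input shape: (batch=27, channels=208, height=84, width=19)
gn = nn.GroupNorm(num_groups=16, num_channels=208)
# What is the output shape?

Input shape: (27, 208, 84, 19)
Output shape: (27, 208, 84, 19)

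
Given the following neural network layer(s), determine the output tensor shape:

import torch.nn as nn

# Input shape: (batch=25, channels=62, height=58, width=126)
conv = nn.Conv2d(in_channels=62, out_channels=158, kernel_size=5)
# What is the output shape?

Input shape: (25, 62, 58, 126)
Output shape: (25, 158, 54, 122)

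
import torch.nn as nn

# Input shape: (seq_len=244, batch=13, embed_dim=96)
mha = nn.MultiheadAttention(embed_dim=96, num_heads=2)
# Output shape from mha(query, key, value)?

Input shape: (244, 13, 96)
Output shape: (244, 13, 96)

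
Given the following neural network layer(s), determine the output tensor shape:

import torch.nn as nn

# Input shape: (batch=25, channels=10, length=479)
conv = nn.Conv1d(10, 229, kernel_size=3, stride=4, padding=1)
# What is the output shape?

Input shape: (25, 10, 479)
Output shape: (25, 229, 120)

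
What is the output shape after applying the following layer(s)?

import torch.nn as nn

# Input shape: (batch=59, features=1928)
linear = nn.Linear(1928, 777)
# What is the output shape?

Input shape: (59, 1928)
Output shape: (59, 777)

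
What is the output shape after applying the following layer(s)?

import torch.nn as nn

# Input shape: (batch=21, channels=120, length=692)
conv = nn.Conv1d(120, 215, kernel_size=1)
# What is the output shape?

Input shape: (21, 120, 692)
Output shape: (21, 215, 692)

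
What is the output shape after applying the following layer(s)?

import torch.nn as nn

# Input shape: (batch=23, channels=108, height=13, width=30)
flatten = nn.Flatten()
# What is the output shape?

Input shape: (23, 108, 13, 30)
Output shape: (23, 42120)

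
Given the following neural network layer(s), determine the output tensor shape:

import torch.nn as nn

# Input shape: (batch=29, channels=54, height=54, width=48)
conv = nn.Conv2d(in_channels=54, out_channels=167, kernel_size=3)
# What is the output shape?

Input shape: (29, 54, 54, 48)
Output shape: (29, 167, 52, 46)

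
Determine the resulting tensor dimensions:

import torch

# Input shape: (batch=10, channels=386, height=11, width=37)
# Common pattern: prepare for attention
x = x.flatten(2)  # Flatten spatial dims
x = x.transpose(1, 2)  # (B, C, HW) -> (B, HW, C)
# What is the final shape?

Input shape: (10, 386, 11, 37)
  -> after flatten(2): (10, 386, 407)
Output shape: (10, 407, 386)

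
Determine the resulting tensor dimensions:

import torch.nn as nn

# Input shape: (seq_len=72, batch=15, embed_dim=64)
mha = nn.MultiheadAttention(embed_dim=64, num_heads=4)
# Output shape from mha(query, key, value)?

Input shape: (72, 15, 64)
Output shape: (72, 15, 64)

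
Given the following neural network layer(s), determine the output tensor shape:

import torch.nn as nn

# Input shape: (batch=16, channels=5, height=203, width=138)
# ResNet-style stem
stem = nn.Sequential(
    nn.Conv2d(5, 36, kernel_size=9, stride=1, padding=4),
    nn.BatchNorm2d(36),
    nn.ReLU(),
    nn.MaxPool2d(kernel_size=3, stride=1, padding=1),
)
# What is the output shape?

Input shape: (16, 5, 203, 138)
  -> after Conv2d 9x9 stride=1: (16, 36, 203, 138)
Output shape: (16, 36, 203, 138)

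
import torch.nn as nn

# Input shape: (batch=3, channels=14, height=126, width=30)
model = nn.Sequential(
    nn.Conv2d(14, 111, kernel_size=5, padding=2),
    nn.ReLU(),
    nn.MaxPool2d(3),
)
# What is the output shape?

Input shape: (3, 14, 126, 30)
  -> after Conv2d: (3, 111, 126, 30)
  -> after ReLU: (3, 111, 126, 30)
Output shape: (3, 111, 42, 10)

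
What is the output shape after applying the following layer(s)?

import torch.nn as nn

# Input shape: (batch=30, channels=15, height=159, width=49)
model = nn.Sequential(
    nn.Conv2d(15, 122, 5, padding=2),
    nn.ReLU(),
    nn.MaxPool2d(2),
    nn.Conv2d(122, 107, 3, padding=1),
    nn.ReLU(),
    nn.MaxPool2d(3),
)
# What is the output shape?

Input shape: (30, 15, 159, 49)
  -> after first Conv2d: (30, 122, 159, 49)
  -> after first MaxPool2d: (30, 122, 79, 24)
  -> after second Conv2d: (30, 107, 79, 24)
Output shape: (30, 107, 26, 8)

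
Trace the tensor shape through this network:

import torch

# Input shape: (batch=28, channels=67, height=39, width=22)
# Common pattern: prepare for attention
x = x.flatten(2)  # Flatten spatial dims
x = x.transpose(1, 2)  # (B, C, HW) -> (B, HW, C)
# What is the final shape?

Input shape: (28, 67, 39, 22)
  -> after flatten(2): (28, 67, 858)
Output shape: (28, 858, 67)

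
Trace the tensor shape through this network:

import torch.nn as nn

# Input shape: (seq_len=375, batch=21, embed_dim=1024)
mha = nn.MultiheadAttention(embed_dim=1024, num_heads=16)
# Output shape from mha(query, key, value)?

Input shape: (375, 21, 1024)
Output shape: (375, 21, 1024)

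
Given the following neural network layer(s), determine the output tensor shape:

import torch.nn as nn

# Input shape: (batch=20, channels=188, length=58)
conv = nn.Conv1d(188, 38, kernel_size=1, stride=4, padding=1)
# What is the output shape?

Input shape: (20, 188, 58)
Output shape: (20, 38, 15)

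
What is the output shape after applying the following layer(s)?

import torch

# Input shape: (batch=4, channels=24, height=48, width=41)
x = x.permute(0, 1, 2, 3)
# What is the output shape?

Input shape: (4, 24, 48, 41)
Output shape: (4, 24, 48, 41)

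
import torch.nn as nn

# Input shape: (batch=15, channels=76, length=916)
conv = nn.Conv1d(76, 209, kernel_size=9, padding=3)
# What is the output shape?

Input shape: (15, 76, 916)
Output shape: (15, 209, 914)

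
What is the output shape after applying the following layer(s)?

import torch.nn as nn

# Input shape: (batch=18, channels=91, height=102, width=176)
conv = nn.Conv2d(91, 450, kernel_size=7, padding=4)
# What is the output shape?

Input shape: (18, 91, 102, 176)
Output shape: (18, 450, 104, 178)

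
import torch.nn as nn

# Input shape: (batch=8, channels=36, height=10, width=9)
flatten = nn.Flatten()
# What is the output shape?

Input shape: (8, 36, 10, 9)
Output shape: (8, 3240)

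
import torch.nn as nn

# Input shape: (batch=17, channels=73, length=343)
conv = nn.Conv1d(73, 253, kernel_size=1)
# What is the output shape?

Input shape: (17, 73, 343)
Output shape: (17, 253, 343)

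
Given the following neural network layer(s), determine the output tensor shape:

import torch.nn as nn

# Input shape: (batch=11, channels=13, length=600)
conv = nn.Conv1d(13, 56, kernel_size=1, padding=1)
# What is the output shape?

Input shape: (11, 13, 600)
Output shape: (11, 56, 602)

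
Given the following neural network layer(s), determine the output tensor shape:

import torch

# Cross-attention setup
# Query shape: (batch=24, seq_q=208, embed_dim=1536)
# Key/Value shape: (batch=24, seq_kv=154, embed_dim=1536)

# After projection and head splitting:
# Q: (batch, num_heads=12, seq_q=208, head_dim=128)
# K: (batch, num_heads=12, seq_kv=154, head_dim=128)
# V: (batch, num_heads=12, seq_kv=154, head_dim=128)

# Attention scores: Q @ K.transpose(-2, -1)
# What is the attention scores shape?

Input shape: (24, 208, 1536)
Output shape: (24, 12, 208, 154)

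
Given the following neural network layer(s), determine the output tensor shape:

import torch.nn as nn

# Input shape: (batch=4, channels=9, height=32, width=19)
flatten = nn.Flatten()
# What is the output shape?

Input shape: (4, 9, 32, 19)
Output shape: (4, 5472)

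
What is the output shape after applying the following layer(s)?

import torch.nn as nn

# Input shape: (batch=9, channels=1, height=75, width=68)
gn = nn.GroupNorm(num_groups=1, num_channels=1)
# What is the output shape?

Input shape: (9, 1, 75, 68)
Output shape: (9, 1, 75, 68)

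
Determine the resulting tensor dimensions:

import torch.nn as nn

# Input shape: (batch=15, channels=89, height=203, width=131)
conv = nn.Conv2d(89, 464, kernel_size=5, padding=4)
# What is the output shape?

Input shape: (15, 89, 203, 131)
Output shape: (15, 464, 207, 135)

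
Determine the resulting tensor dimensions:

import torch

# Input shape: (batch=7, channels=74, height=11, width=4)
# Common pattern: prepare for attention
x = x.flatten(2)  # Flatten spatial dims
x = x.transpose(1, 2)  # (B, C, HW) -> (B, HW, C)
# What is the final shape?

Input shape: (7, 74, 11, 4)
  -> after flatten(2): (7, 74, 44)
Output shape: (7, 44, 74)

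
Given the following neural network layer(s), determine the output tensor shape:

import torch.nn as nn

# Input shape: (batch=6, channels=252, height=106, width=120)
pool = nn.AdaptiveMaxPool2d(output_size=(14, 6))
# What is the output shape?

Input shape: (6, 252, 106, 120)
Output shape: (6, 252, 14, 6)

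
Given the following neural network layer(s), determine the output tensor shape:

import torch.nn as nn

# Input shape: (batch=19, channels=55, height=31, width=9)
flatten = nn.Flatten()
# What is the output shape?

Input shape: (19, 55, 31, 9)
Output shape: (19, 15345)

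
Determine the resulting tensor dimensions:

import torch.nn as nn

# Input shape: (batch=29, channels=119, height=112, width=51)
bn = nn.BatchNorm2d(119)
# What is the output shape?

Input shape: (29, 119, 112, 51)
Output shape: (29, 119, 112, 51)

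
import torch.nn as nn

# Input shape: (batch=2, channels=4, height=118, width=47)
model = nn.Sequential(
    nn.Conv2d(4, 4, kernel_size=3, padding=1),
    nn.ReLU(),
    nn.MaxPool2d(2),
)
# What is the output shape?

Input shape: (2, 4, 118, 47)
  -> after Conv2d: (2, 4, 118, 47)
  -> after ReLU: (2, 4, 118, 47)
Output shape: (2, 4, 59, 23)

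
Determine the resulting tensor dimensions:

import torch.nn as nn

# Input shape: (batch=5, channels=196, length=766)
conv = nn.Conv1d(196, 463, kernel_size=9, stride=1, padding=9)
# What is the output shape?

Input shape: (5, 196, 766)
Output shape: (5, 463, 776)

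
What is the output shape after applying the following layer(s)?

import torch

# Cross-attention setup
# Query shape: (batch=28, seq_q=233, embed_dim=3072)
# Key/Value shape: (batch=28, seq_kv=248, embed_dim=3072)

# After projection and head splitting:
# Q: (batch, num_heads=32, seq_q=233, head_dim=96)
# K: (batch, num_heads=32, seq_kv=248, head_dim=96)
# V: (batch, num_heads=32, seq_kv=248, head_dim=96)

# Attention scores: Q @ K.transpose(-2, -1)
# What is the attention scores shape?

Input shape: (28, 233, 3072)
Output shape: (28, 32, 233, 248)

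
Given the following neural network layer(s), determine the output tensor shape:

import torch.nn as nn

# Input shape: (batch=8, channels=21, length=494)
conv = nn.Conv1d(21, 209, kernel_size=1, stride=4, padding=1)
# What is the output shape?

Input shape: (8, 21, 494)
Output shape: (8, 209, 124)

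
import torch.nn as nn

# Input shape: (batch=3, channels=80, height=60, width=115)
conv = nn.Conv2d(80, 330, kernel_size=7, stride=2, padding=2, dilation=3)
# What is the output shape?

Input shape: (3, 80, 60, 115)
Output shape: (3, 330, 23, 51)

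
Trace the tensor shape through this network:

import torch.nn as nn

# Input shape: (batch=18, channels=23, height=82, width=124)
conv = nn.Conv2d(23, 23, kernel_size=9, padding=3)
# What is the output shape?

Input shape: (18, 23, 82, 124)
Output shape: (18, 23, 80, 122)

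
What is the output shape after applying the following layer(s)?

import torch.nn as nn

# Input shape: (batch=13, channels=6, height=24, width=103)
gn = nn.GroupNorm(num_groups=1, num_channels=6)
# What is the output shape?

Input shape: (13, 6, 24, 103)
Output shape: (13, 6, 24, 103)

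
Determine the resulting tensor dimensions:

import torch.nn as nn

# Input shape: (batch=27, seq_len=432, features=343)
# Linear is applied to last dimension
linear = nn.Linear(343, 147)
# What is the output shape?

Input shape: (27, 432, 343)
Output shape: (27, 432, 147)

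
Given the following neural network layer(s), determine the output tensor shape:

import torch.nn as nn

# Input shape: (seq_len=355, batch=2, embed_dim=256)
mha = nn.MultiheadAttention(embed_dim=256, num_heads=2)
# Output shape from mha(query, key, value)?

Input shape: (355, 2, 256)
Output shape: (355, 2, 256)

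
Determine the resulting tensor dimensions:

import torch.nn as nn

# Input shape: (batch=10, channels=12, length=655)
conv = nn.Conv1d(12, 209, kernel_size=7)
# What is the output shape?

Input shape: (10, 12, 655)
Output shape: (10, 209, 649)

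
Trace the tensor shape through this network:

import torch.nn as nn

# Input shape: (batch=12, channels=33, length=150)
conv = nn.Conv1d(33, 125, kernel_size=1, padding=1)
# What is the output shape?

Input shape: (12, 33, 150)
Output shape: (12, 125, 152)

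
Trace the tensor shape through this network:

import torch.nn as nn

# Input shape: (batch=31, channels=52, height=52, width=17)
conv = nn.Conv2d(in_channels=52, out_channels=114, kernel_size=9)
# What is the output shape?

Input shape: (31, 52, 52, 17)
Output shape: (31, 114, 44, 9)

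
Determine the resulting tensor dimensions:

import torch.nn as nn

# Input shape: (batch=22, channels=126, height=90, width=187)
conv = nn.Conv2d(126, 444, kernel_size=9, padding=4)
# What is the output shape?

Input shape: (22, 126, 90, 187)
Output shape: (22, 444, 90, 187)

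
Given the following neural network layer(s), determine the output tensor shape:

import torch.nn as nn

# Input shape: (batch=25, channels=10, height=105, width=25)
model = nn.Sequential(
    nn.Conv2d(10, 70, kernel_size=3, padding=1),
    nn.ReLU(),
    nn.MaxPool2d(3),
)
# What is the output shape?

Input shape: (25, 10, 105, 25)
  -> after Conv2d: (25, 70, 105, 25)
  -> after ReLU: (25, 70, 105, 25)
Output shape: (25, 70, 35, 8)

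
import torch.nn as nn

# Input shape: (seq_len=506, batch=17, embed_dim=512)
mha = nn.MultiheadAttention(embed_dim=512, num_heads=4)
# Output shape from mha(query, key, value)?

Input shape: (506, 17, 512)
Output shape: (506, 17, 512)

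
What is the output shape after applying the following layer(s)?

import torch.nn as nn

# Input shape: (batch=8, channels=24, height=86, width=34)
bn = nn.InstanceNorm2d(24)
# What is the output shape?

Input shape: (8, 24, 86, 34)
Output shape: (8, 24, 86, 34)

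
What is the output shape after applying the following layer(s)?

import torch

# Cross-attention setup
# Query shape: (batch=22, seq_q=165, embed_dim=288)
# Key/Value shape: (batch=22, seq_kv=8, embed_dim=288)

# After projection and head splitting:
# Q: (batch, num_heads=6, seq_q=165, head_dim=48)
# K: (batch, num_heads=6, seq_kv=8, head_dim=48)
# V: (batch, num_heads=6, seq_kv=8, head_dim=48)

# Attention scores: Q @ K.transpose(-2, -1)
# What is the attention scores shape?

Input shape: (22, 165, 288)
Output shape: (22, 6, 165, 8)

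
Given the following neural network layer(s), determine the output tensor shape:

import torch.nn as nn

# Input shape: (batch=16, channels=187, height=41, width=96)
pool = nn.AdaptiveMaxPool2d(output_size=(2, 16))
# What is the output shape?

Input shape: (16, 187, 41, 96)
Output shape: (16, 187, 2, 16)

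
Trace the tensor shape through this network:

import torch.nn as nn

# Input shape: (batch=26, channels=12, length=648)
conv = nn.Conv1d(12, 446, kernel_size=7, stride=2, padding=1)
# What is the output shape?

Input shape: (26, 12, 648)
Output shape: (26, 446, 322)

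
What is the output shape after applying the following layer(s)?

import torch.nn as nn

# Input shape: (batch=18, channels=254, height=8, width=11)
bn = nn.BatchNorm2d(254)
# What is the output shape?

Input shape: (18, 254, 8, 11)
Output shape: (18, 254, 8, 11)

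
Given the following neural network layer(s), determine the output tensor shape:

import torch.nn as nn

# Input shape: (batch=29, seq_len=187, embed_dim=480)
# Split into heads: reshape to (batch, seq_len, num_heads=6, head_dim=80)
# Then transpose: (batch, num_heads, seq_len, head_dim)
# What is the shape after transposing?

Input shape: (29, 187, 480)
  -> after reshape: (29, 187, 6, 80)
Output shape: (29, 6, 187, 80)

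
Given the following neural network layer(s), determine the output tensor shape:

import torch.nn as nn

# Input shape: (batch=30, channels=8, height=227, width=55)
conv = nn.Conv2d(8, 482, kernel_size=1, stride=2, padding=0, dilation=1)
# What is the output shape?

Input shape: (30, 8, 227, 55)
Output shape: (30, 482, 114, 28)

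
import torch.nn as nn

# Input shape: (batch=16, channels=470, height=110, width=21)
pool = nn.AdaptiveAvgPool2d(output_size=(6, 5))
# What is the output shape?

Input shape: (16, 470, 110, 21)
Output shape: (16, 470, 6, 5)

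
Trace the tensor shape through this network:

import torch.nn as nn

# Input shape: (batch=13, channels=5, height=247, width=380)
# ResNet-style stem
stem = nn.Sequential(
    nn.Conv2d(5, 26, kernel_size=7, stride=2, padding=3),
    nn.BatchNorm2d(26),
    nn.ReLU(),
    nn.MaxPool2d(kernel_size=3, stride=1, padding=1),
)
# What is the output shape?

Input shape: (13, 5, 247, 380)
  -> after Conv2d 7x7 stride=2: (13, 26, 124, 190)
Output shape: (13, 26, 124, 190)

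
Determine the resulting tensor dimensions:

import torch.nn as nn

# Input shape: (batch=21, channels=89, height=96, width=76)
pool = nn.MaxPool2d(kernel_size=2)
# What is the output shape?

Input shape: (21, 89, 96, 76)
Output shape: (21, 89, 48, 38)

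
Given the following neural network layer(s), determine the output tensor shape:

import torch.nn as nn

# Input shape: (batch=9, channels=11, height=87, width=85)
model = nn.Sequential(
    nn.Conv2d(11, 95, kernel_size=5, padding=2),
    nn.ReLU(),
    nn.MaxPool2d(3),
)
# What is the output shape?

Input shape: (9, 11, 87, 85)
  -> after Conv2d: (9, 95, 87, 85)
  -> after ReLU: (9, 95, 87, 85)
Output shape: (9, 95, 29, 28)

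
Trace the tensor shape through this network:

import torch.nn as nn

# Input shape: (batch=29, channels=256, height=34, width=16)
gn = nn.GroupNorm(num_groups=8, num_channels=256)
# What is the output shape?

Input shape: (29, 256, 34, 16)
Output shape: (29, 256, 34, 16)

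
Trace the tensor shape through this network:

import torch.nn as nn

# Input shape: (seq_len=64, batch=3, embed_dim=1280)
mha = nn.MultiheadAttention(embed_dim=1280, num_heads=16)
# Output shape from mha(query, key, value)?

Input shape: (64, 3, 1280)
Output shape: (64, 3, 1280)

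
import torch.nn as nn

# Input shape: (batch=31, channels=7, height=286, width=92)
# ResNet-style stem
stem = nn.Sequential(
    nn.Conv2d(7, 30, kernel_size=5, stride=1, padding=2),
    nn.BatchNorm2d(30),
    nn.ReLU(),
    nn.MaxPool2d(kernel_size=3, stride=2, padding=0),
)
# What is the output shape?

Input shape: (31, 7, 286, 92)
  -> after Conv2d 5x5 stride=1: (31, 30, 286, 92)
Output shape: (31, 30, 142, 45)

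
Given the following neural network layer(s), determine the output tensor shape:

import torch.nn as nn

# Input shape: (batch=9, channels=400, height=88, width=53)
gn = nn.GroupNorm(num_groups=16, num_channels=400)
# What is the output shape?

Input shape: (9, 400, 88, 53)
Output shape: (9, 400, 88, 53)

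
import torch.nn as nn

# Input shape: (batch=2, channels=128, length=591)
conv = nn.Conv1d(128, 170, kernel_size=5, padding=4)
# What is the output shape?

Input shape: (2, 128, 591)
Output shape: (2, 170, 595)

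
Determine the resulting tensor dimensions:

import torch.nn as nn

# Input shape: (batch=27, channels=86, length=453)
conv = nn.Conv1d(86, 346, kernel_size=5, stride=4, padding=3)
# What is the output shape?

Input shape: (27, 86, 453)
Output shape: (27, 346, 114)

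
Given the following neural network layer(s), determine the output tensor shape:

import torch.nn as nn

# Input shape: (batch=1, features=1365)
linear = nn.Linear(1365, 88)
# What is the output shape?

Input shape: (1, 1365)
Output shape: (1, 88)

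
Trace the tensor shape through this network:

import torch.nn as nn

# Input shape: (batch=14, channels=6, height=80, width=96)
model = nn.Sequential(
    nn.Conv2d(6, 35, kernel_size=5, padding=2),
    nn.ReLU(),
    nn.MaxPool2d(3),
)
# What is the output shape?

Input shape: (14, 6, 80, 96)
  -> after Conv2d: (14, 35, 80, 96)
  -> after ReLU: (14, 35, 80, 96)
Output shape: (14, 35, 26, 32)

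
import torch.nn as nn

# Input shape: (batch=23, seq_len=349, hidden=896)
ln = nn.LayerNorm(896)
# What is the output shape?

Input shape: (23, 349, 896)
Output shape: (23, 349, 896)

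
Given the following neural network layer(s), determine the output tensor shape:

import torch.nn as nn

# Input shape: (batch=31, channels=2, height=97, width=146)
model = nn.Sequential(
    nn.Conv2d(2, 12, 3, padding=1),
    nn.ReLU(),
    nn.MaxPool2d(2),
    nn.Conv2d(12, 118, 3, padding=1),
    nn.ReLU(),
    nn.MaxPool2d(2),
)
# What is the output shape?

Input shape: (31, 2, 97, 146)
  -> after first Conv2d: (31, 12, 97, 146)
  -> after first MaxPool2d: (31, 12, 48, 73)
  -> after second Conv2d: (31, 118, 48, 73)
Output shape: (31, 118, 24, 36)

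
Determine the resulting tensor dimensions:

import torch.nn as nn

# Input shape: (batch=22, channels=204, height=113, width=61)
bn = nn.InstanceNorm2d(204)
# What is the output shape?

Input shape: (22, 204, 113, 61)
Output shape: (22, 204, 113, 61)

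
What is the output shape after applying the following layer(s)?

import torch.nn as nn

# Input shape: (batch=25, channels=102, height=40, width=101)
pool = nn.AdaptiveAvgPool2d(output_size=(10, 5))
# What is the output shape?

Input shape: (25, 102, 40, 101)
Output shape: (25, 102, 10, 5)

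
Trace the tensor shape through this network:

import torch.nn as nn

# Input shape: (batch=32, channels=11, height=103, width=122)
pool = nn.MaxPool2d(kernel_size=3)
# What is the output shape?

Input shape: (32, 11, 103, 122)
Output shape: (32, 11, 34, 40)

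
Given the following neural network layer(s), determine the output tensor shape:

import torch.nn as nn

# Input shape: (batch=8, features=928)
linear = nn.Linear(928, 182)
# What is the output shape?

Input shape: (8, 928)
Output shape: (8, 182)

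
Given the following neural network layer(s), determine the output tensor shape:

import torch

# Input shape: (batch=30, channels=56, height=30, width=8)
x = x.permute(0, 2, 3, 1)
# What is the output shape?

Input shape: (30, 56, 30, 8)
Output shape: (30, 30, 8, 56)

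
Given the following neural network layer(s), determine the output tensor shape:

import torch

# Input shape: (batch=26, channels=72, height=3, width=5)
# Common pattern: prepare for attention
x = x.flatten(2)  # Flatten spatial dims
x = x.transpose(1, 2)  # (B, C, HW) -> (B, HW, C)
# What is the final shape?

Input shape: (26, 72, 3, 5)
  -> after flatten(2): (26, 72, 15)
Output shape: (26, 15, 72)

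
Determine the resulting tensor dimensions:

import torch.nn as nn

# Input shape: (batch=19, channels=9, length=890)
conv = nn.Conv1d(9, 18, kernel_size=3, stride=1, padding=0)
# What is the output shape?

Input shape: (19, 9, 890)
Output shape: (19, 18, 888)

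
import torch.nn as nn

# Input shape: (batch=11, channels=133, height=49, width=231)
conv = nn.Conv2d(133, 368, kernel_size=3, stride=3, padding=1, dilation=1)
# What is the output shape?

Input shape: (11, 133, 49, 231)
Output shape: (11, 368, 17, 77)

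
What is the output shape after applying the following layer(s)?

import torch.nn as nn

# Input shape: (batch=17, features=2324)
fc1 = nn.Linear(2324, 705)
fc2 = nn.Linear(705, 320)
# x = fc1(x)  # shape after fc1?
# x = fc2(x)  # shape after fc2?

Input shape: (17, 2324)
  -> after fc1: (17, 705)
Output shape: (17, 320)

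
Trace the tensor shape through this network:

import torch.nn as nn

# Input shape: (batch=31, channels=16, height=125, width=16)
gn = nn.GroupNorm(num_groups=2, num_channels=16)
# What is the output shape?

Input shape: (31, 16, 125, 16)
Output shape: (31, 16, 125, 16)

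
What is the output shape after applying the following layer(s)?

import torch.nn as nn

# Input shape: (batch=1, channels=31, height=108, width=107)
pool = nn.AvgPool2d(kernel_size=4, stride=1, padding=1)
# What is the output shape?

Input shape: (1, 31, 108, 107)
Output shape: (1, 31, 107, 106)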